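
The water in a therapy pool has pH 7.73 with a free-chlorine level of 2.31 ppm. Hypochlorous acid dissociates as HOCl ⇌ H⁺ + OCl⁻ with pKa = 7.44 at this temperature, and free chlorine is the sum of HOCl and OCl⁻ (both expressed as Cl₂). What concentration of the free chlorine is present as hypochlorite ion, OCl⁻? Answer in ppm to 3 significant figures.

1.53 ppm

[OCl⁻]/[HOCl] = 10^(pH − pKa) = 10^(7.73 − 7.44) = 10^0.29 = 1.95.
Fraction as HOCl = 1 / (1 + 1.95) = 0.339.
OCl⁻ = (1 − 0.339) × 2.31 ppm = 1.527 ppm.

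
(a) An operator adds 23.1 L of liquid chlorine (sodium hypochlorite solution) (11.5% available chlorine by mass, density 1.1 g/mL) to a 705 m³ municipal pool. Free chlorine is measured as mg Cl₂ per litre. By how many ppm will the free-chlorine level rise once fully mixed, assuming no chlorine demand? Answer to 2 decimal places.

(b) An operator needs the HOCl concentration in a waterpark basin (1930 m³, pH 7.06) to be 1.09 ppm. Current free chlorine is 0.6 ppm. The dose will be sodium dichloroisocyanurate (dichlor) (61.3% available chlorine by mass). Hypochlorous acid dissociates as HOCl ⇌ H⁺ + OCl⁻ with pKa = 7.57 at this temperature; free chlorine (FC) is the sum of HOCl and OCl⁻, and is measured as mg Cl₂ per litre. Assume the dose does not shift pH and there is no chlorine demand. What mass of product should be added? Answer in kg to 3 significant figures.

(a) 4.14 ppm; (b) 2.60 kg

(a) Volume: 705 m³ = 705,000 L.
(a) Mass of solution: 23.1 L × 1000 mL/L × 1.1 g/mL = 25,410 g.
(a) Available chlorine delivered: 25,410 g × 0.115 = 2922 g as Cl₂.
(a) Concentration rise: 2922 g / 705,000 L = 4.145 mg/L = 4.14 ppm.

(b) Volume: 1930 m³ = 1,930,000 L.
(b) [OCl⁻]/[HOCl] = 10^(pH − pKa) = 10^(7.06 − 7.57) = 0.309; fraction as HOCl = 1/(1 + 0.309) = 0.7639.
(b) Free chlorine required for 1.09 ppm HOCl: 1.09 / 0.7639 = 1.427 ppm.
(b) FC to add: 1.427 − 0.6 = 0.8268 mg/L as Cl₂.
(b) Cl₂ equivalent: 0.8268 mg/L × 1,930,000 L = 1596 g.
(b) Product at 61.3% available Cl: 1596 / 0.613 = 2603 g.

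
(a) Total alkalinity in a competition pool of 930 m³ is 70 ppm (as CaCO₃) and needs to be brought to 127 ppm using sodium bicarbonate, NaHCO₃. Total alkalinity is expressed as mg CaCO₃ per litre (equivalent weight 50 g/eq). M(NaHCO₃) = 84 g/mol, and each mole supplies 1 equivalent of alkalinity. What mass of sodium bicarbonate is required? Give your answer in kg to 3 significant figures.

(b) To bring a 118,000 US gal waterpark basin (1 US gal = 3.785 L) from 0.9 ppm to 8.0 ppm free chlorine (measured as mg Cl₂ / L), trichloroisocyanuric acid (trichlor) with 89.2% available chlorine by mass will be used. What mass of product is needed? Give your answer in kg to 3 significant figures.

(a) Volume: 930 m³ = 930,000 L.
(a) Alkalinity to add: (127 − 70) = 57 mg/L as CaCO₃ × 930,000 L = 53,010 g as CaCO₃.
(a) Equivalents: 53,010 g ÷ 50 g/eq = 1060 eq.
(a) NaHCO₃ supplies 1 eq per mole → 1060 mol.
(a) Mass: 1060 mol × 84 g/mol = 89,060 g.

(b) Volume: 118,000 US gal × 3.785 L/gal = 446,630 L.
(b) Chlorine deficit: 8.0 − 0.9 = 7.1 ppm = 7.1 mg/L as Cl₂.
(b) Cl₂ equivalent needed: 7.1 mg/L × 446,630 L = 3,171,000 mg = 3171 g.
(b) Product at 89.2% available chlorine: 3171 / 0.892 = 3555 g.

(a) 89.1 kg; (b) 3.56 kg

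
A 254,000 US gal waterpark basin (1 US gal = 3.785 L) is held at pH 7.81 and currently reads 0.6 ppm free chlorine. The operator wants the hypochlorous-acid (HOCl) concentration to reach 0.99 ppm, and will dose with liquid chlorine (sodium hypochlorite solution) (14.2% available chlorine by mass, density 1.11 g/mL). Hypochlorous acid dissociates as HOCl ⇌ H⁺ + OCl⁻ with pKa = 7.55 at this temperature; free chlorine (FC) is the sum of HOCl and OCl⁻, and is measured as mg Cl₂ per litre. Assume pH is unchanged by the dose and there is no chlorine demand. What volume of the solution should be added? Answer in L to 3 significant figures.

13.4 L

Volume: 254,000 US gal × 3.785 L/gal = 961,390 L.
[OCl⁻]/[HOCl] = 10^(pH − pKa) = 10^(7.81 − 7.55) = 1.82; fraction as HOCl = 1/(1 + 1.82) = 0.3546.
Free chlorine required for 0.99 ppm HOCl: 0.99 / 0.3546 = 2.792 ppm.
FC to add: 2.792 − 0.6 = 2.192 mg/L as Cl₂.
Cl₂ equivalent: 2.192 mg/L × 961,390 L = 2107 g.
Product at 14.2% available Cl: 2107 / 0.142 = 14,840 g.
Volume: 14,840 g ÷ 1.11 g/mL = 13,370 mL.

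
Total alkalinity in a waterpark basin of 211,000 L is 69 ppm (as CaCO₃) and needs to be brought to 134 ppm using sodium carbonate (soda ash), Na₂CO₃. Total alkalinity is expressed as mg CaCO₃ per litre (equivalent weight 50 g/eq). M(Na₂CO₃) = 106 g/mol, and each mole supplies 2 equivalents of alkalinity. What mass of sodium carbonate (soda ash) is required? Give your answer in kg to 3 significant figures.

Alkalinity to add: (134 − 69) = 65 mg/L as CaCO₃ × 211,000 L = 13,720 g as CaCO₃.
Equivalents: 13,720 g ÷ 50 g/eq = 274.3 eq.
Each mole of Na₂CO₃ supplies 2 eq, so 274.3 / 2 = 137.2 mol.
Mass: 137.2 mol × 106 g/mol = 14,540 g.

14.5 kg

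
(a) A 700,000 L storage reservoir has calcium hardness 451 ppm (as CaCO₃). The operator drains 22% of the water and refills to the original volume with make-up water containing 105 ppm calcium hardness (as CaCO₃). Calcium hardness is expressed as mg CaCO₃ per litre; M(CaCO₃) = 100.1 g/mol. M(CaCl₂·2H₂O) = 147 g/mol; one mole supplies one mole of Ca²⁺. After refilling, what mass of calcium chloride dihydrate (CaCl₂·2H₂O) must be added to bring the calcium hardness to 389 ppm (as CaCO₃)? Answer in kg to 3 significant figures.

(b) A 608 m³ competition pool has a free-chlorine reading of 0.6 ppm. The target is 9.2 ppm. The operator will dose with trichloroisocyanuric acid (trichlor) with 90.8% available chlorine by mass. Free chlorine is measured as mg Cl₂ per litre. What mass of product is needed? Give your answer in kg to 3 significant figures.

(a) After draining 22% and refilling: 451 × 0.78 + 105 × 0.22 = 374.88 ppm.
(a) Deficit to target: 389 − 374.88 = 14.12 mg/L.
(a) As CaCO₃: 14.12 mg/L × 700,000 L = 9884 g; ÷ 100.1 = 98.74 mol Ca²⁺.
(a) Mass: 98.74 × 147 = 14,510 g.

(b) Volume: 608 m³ = 608,000 L.
(b) Chlorine deficit: 9.2 − 0.6 = 8.6 ppm = 8.6 mg/L as Cl₂.
(b) Cl₂ equivalent needed: 8.6 mg/L × 608,000 L = 5,229,000 mg = 5229 g.
(b) Product at 90.8% available chlorine: 5229 / 0.908 = 5759 g.

(a) 14.5 kg; (b) 5.76 kg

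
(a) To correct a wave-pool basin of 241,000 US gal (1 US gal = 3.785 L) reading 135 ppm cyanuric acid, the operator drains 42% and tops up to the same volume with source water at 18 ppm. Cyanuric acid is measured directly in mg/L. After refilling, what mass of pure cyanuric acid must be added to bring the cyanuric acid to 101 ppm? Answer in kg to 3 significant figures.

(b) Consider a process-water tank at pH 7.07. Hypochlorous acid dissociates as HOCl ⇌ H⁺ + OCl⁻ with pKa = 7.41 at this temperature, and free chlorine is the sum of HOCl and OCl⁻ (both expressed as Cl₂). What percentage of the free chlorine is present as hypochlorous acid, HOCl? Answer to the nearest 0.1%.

(a) 13.8 kg; (b) 68.6%

(a) Volume: 241,000 US gal × 3.785 L/gal = 912,185 L.
(a) After draining 42% and refilling: 135 × 0.58 + 18 × 0.42 = 85.86 ppm.
(a) Deficit to target: 101 − 85.86 = 15.14 mg/L.
(a) Mass: 15.14 mg/L × 912,185 L = 13,810 g cyanuric acid.

(b) [OCl⁻]/[HOCl] = 10^(pH − pKa) = 10^(7.07 − 7.41) = 10^-0.34 = 0.4571.
(b) Fraction as HOCl = 1 / (1 + 0.4571) = 0.6863.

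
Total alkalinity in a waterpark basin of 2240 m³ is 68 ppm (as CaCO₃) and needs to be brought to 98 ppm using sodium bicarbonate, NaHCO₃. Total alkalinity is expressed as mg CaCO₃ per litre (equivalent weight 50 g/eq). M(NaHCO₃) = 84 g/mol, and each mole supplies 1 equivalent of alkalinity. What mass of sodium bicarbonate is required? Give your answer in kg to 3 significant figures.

113 kg

Volume: 2240 m³ = 2,240,000 L.
Alkalinity to add: (98 − 68) = 30 mg/L as CaCO₃ × 2,240,000 L = 67,200 g as CaCO₃.
Equivalents: 67,200 g ÷ 50 g/eq = 1344 eq.
NaHCO₃ supplies 1 eq per mole → 1344 mol.
Mass: 1344 mol × 84 g/mol = 112,900 g.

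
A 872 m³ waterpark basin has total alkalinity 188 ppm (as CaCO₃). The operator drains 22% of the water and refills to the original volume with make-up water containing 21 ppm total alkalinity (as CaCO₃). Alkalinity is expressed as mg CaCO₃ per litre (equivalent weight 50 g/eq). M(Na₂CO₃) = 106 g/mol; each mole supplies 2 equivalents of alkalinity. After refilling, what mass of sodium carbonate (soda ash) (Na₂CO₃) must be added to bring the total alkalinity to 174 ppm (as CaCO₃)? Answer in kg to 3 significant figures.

21.0 kg

Volume: 872 m³ = 872,000 L.
After draining 22% and refilling: 188 × 0.78 + 21 × 0.22 = 151.26 ppm.
Deficit to target: 174 − 151.26 = 22.74 mg/L.
As CaCO₃: 22.74 mg/L × 872,000 L = 19,830 g; ÷ 50 g/eq ÷ 2 = 198.3 mol Na₂CO₃.
Mass: 198.3 × 106 = 21,020 g.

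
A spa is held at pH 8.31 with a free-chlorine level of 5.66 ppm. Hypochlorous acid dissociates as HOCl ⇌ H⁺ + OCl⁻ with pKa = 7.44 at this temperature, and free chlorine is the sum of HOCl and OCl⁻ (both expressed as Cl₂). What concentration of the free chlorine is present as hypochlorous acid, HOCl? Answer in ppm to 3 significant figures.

[OCl⁻]/[HOCl] = 10^(pH − pKa) = 10^(8.31 − 7.44) = 10^0.87 = 7.413.
Fraction as HOCl = 1 / (1 + 7.413) = 0.1189.
HOCl = 0.1189 × 5.66 ppm = 0.6728 ppm.

0.673 ppm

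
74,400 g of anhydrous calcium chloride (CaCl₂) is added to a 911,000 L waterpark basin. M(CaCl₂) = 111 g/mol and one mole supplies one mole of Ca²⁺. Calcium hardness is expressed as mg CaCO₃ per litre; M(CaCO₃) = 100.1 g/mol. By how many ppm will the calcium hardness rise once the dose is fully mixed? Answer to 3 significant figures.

73.6 ppm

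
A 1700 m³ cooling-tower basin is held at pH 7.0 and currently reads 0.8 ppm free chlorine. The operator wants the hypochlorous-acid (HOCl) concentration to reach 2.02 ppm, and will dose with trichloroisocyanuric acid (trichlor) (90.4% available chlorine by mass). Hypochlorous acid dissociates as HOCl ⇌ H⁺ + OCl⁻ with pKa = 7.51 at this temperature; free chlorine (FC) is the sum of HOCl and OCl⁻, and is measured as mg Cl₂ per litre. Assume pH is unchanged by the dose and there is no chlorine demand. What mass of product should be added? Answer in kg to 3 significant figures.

3.47 kg

Volume: 1700 m³ = 1,700,000 L.
[OCl⁻]/[HOCl] = 10^(pH − pKa) = 10^(7.0 − 7.51) = 0.309; fraction as HOCl = 1/(1 + 0.309) = 0.7639.
Free chlorine required for 2.02 ppm HOCl: 2.02 / 0.7639 = 2.644 ppm.
FC to add: 2.644 − 0.8 = 1.844 mg/L as Cl₂.
Cl₂ equivalent: 1.844 mg/L × 1,700,000 L = 3135 g.
Product at 90.4% available Cl: 3135 / 0.904 = 3468 g.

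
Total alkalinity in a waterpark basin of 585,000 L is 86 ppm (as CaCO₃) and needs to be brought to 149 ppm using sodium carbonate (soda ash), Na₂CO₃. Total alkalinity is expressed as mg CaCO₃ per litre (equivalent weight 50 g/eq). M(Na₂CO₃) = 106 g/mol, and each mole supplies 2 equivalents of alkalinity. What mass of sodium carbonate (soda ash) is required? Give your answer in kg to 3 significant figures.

39.1 kg

Alkalinity to add: (149 − 86) = 63 mg/L as CaCO₃ × 585,000 L = 36,860 g as CaCO₃.
Equivalents: 36,860 g ÷ 50 g/eq = 737.1 eq.
Each mole of Na₂CO₃ supplies 2 eq, so 737.1 / 2 = 368.6 mol.
Mass: 368.6 mol × 106 g/mol = 39,070 g.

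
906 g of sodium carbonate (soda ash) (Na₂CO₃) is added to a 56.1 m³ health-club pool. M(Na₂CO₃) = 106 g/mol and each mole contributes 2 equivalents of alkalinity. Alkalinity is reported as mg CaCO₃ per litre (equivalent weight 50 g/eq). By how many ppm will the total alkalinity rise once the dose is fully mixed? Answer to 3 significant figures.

Volume: 56.1 m³ = 56,100 L.
Moles of Na₂CO₃: 906 g ÷ 106 g/mol = 8.547 mol → 17.09 eq of alkalinity.
As CaCO₃: 17.09 eq × 50 g/eq = 854.7 g.
Rise: 854.7 g / 56,100 L × 1000 = 15.24 mg/L.

15.2 ppm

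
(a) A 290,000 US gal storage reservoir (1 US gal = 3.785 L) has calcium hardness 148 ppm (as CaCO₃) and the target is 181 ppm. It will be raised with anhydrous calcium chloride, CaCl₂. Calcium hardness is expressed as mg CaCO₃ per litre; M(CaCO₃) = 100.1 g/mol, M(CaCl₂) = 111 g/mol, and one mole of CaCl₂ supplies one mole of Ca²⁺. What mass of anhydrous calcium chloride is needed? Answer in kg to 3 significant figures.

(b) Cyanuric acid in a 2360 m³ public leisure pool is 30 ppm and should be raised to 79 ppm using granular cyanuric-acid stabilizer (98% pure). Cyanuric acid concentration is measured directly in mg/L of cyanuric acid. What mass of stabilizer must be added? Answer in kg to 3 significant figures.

(a) Volume: 290,000 US gal × 3.785 L/gal = 1,097,650 L.
(a) Hardness to add: (181 − 148) = 33 mg/L as CaCO₃ × 1,097,650 L = 36,220 g as CaCO₃.
(a) Moles of Ca²⁺ (1 mol Ca²⁺ ≡ 1 mol CaCO₃): 36,220 / 100.1 g/mol = 361.9 mol.
(a) Mass of CaCl₂: 361.9 × 111 = 40,170 g.

(b) Volume: 2360 m³ = 2,360,000 L.
(b) CYA to add: (79 − 30) = 49 mg/L × 2,360,000 L = 115,600 g cyanuric acid.
(b) At 98% purity: 115,600 / 0.98 = 118,000 g product.

(a) 40.2 kg; (b) 118 kg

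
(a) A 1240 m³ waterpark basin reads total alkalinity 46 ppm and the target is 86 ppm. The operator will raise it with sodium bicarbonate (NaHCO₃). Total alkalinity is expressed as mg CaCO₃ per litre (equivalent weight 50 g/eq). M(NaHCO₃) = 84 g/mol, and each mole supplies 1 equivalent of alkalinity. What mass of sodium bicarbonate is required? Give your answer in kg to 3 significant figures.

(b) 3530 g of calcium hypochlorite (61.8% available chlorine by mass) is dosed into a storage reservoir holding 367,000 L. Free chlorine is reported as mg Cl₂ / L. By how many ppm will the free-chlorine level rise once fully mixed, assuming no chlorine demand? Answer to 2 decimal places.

(a) Volume: 1240 m³ = 1,240,000 L.
(a) Alkalinity to add: (86 − 46) = 40 mg/L as CaCO₃ × 1,240,000 L = 49,600 g as CaCO₃.
(a) Equivalents: 49,600 g ÷ 50 g/eq = 992 eq.
(a) NaHCO₃ supplies 1 eq per mole → 992 mol.
(a) Mass: 992 mol × 84 g/mol = 83,330 g.

(b) Available chlorine delivered: 3530 g × 0.618 = 2182 g as Cl₂.
(b) Concentration rise: 2182 g / 367,000 L = 5.944 mg/L = 5.94 ppm.

(a) 83.3 kg; (b) 5.94 ppm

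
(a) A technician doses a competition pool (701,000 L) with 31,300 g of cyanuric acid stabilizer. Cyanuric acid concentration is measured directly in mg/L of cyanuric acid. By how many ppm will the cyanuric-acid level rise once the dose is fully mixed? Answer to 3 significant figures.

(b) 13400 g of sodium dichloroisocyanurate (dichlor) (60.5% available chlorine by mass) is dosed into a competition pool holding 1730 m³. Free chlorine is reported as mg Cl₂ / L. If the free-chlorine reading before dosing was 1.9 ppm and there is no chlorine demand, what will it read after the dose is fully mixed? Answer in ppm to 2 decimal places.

(a) Rise: 31,300 g / 701,000 L × 1000 = 44.65 mg/L.

(b) Volume: 1730 m³ = 1,730,000 L.
(b) Available chlorine delivered: 13,400 g × 0.605 = 8107 g as Cl₂.
(b) Concentration rise: 8107 g / 1,730,000 L = 4.686 mg/L = 4.69 ppm.
(b) Final FC: 1.9 + 4.69 = 6.59 ppm.

(a) 44.7 ppm; (b) 6.59 ppm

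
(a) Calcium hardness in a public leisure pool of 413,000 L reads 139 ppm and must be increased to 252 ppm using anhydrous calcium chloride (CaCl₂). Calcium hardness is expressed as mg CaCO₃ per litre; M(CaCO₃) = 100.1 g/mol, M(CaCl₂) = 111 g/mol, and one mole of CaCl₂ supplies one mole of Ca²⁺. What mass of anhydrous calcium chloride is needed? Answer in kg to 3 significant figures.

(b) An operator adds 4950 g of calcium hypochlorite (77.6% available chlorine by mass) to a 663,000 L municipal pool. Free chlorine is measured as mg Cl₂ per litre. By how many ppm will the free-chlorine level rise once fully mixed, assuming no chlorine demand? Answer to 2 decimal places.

(a) 51.8 kg; (b) 5.79 ppm

(a) Hardness to add: (252 − 139) = 113 mg/L as CaCO₃ × 413,000 L = 46,670 g as CaCO₃.
(a) Moles of Ca²⁺ (1 mol Ca²⁺ ≡ 1 mol CaCO₃): 46,670 / 100.1 g/mol = 466.2 mol.
(a) Mass of CaCl₂: 466.2 × 111 = 51,750 g.

(b) Available chlorine delivered: 4950 g × 0.776 = 3841 g as Cl₂.
(b) Concentration rise: 3841 g / 663,000 L = 5.794 mg/L = 5.79 ppm.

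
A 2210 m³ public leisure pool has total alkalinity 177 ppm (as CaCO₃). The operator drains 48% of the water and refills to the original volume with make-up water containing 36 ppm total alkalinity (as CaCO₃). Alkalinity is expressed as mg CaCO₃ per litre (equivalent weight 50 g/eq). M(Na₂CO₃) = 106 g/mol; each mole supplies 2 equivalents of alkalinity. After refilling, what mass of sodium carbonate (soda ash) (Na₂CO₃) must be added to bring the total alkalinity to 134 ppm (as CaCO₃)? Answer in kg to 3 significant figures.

57.8 kg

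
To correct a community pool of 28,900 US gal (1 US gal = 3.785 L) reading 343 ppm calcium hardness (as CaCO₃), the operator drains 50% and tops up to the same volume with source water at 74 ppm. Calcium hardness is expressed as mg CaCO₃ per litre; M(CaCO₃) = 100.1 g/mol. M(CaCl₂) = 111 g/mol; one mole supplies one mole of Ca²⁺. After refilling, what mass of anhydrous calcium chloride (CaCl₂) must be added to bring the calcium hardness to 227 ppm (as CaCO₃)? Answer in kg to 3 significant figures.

2.24 kg

Volume: 28,900 US gal × 3.785 L/gal = 109,386 L.
After draining 50% and refilling: 343 × 0.50 + 74 × 0.50 = 208.5 ppm.
Deficit to target: 227 − 208.5 = 18.5 mg/L.
As CaCO₃: 18.5 mg/L × 109,386 L = 2024 g; ÷ 100.1 = 20.22 mol Ca²⁺.
Mass: 20.22 × 111 = 2244 g.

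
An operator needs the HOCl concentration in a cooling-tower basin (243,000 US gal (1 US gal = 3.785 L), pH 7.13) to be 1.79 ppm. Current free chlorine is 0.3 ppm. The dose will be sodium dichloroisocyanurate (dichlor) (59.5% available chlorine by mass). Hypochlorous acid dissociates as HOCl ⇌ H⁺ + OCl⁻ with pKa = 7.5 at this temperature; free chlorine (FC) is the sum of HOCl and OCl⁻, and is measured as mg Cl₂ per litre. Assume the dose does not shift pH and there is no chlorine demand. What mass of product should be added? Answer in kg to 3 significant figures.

3.48 kg

Volume: 243,000 US gal × 3.785 L/gal = 919,755 L.
[OCl⁻]/[HOCl] = 10^(pH − pKa) = 10^(7.13 − 7.5) = 0.4266; fraction as HOCl = 1/(1 + 0.4266) = 0.701.
Free chlorine required for 1.79 ppm HOCl: 1.79 / 0.701 = 2.554 ppm.
FC to add: 2.554 − 0.3 = 2.254 mg/L as Cl₂.
Cl₂ equivalent: 2.254 mg/L × 919,755 L = 2073 g.
Product at 59.5% available Cl: 2073 / 0.595 = 3484 g.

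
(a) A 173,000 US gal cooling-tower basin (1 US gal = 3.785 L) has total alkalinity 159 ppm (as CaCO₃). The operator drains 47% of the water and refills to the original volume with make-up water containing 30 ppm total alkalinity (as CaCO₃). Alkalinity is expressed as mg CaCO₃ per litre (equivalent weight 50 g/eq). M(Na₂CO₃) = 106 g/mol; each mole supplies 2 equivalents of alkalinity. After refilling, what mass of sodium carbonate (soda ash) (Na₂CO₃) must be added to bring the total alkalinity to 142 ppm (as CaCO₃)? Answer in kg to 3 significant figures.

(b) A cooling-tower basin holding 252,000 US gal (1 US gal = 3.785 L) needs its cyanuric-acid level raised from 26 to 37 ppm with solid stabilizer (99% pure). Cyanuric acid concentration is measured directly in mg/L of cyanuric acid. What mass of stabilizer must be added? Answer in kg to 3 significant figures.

(a) Volume: 173,000 US gal × 3.785 L/gal = 654,805 L.
(a) After draining 47% and refilling: 159 × 0.53 + 30 × 0.47 = 98.37 ppm.
(a) Deficit to target: 142 − 98.37 = 43.63 mg/L.
(a) As CaCO₃: 43.63 mg/L × 654,805 L = 28,570 g; ÷ 50 g/eq ÷ 2 = 285.7 mol Na₂CO₃.
(a) Mass: 285.7 × 106 = 30,280 g.

(b) Volume: 252,000 US gal × 3.785 L/gal = 953,820 L.
(b) CYA to add: (37 − 26) = 11 mg/L × 953,820 L = 10,490 g cyanuric acid.
(b) At 99% purity: 10,490 / 0.99 = 10,600 g product.

(a) 30.3 kg; (b) 10.6 kg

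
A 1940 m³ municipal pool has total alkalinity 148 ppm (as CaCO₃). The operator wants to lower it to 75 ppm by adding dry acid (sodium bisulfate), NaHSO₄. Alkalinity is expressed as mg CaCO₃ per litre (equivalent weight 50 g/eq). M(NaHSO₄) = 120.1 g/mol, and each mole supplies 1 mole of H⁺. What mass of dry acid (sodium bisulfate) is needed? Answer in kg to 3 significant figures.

340 kg

Volume: 1940 m³ = 1,940,000 L.
Alkalinity to neutralize: (148 − 75) = 73 mg/L as CaCO₃ × 1,940,000 L = 141,600 g as CaCO₃.
Equivalents of H⁺ required: 141,600 ÷ 50 g/eq = 2832 eq = 2832 mol NaHSO₄.
Mass of NaHSO₄: 2832 × 120.1 = 340,200 g.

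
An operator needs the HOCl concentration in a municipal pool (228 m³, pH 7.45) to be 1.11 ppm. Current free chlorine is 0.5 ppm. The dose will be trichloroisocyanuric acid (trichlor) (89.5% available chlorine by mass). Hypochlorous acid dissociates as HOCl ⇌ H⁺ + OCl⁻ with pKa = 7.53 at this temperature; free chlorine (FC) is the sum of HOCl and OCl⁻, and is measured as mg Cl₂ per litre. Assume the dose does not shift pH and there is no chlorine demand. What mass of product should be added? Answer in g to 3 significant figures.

391 g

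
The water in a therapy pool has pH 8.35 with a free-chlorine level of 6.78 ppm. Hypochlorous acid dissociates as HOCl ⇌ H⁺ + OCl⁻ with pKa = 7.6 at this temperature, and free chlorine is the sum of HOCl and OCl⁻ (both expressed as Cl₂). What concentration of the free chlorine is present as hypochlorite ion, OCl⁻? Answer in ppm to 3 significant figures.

5.76 ppm

[OCl⁻]/[HOCl] = 10^(pH − pKa) = 10^(8.35 − 7.6) = 10^0.75 = 5.623.
Fraction as HOCl = 1 / (1 + 5.623) = 0.151.
OCl⁻ = (1 − 0.151) × 6.78 ppm = 5.756 ppm.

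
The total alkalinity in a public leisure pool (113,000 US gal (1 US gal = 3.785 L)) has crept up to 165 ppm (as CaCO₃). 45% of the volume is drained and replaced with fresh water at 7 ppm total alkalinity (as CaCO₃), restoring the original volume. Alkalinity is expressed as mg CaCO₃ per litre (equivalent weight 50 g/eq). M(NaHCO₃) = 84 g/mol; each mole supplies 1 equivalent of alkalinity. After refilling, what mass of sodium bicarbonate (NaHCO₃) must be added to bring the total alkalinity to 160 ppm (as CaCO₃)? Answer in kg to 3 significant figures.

Volume: 113,000 US gal × 3.785 L/gal = 427,705 L.
After draining 45% and refilling: 165 × 0.55 + 7 × 0.45 = 93.9 ppm.
Deficit to target: 160 − 93.9 = 66.1 mg/L.
As CaCO₃: 66.1 mg/L × 427,705 L = 28,270 g; ÷ 50 g/eq ÷ 1 = 565.4 mol NaHCO₃.
Mass: 565.4 × 84 = 47,500 g.

47.5 kg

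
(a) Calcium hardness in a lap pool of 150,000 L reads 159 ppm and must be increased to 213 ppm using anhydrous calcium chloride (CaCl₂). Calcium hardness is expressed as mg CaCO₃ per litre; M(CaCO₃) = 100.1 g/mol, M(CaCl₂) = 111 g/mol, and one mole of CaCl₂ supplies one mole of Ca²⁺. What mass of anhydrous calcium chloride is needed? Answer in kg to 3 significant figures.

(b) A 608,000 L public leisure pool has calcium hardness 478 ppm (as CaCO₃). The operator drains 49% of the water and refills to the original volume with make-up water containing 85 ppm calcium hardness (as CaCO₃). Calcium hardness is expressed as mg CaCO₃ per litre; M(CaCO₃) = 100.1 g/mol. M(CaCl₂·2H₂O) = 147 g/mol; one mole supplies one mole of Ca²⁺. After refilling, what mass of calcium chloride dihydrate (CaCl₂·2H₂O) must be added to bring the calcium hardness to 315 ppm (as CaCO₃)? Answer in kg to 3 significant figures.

(a) 8.98 kg; (b) 26.4 kg

(a) Hardness to add: (213 − 159) = 54 mg/L as CaCO₃ × 150,000 L = 8100 g as CaCO₃.
(a) Moles of Ca²⁺ (1 mol Ca²⁺ ≡ 1 mol CaCO₃): 8100 / 100.1 g/mol = 80.92 mol.
(a) Mass of CaCl₂: 80.92 × 111 = 8982 g.

(b) After draining 49% and refilling: 478 × 0.51 + 85 × 0.49 = 285.43 ppm.
(b) Deficit to target: 315 − 285.43 = 29.57 mg/L.
(b) As CaCO₃: 29.57 mg/L × 608,000 L = 17,980 g; ÷ 100.1 = 179.6 mol Ca²⁺.
(b) Mass: 179.6 × 147 = 26,400 g.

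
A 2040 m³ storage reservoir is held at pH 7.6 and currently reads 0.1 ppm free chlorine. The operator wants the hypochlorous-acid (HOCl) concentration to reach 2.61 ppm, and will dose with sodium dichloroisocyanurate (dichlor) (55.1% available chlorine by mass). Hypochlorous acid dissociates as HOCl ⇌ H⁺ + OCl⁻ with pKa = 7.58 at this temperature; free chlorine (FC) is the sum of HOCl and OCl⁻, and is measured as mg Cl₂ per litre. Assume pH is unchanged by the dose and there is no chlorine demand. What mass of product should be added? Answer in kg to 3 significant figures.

19.4 kg

Volume: 2040 m³ = 2,040,000 L.
[OCl⁻]/[HOCl] = 10^(pH − pKa) = 10^(7.6 − 7.58) = 1.047; fraction as HOCl = 1/(1 + 1.047) = 0.4885.
Free chlorine required for 2.61 ppm HOCl: 2.61 / 0.4885 = 5.343 ppm.
FC to add: 5.343 − 0.1 = 5.243 mg/L as Cl₂.
Cl₂ equivalent: 5.243 mg/L × 2,040,000 L = 10,700 g.
Product at 55.1% available Cl: 10,700 / 0.551 = 19,410 g.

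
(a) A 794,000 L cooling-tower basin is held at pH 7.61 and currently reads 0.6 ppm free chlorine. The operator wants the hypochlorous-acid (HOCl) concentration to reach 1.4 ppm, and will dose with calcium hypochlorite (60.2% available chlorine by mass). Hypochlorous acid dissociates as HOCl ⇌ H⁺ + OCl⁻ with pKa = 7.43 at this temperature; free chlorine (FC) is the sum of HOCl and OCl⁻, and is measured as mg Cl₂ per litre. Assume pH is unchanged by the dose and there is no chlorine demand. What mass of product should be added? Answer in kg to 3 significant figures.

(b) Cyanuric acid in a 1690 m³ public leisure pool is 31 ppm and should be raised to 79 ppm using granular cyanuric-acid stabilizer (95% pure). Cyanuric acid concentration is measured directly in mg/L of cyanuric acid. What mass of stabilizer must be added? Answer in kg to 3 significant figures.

(a) [OCl⁻]/[HOCl] = 10^(pH − pKa) = 10^(7.61 − 7.43) = 1.514; fraction as HOCl = 1/(1 + 1.514) = 0.3978.
(a) Free chlorine required for 1.4 ppm HOCl: 1.4 / 0.3978 = 3.519 ppm.
(a) FC to add: 3.519 − 0.6 = 2.919 mg/L as Cl₂.
(a) Cl₂ equivalent: 2.919 mg/L × 794,000 L = 2318 g.
(a) Product at 60.2% available Cl: 2318 / 0.602 = 3850 g.

(b) Volume: 1690 m³ = 1,690,000 L.
(b) CYA to add: (79 − 31) = 48 mg/L × 1,690,000 L = 81,120 g cyanuric acid.
(b) At 95% purity: 81,120 / 0.95 = 85,390 g product.

(a) 3.85 kg; (b) 85.4 kg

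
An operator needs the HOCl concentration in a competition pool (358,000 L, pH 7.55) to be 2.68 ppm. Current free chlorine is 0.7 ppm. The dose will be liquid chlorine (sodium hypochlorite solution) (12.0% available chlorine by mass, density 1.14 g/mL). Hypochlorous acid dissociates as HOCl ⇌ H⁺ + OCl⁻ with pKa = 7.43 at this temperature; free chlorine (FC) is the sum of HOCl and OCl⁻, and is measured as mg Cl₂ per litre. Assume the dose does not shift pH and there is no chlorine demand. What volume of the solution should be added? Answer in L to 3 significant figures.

[OCl⁻]/[HOCl] = 10^(pH − pKa) = 10^(7.55 − 7.43) = 1.318; fraction as HOCl = 1/(1 + 1.318) = 0.4314.
Free chlorine required for 2.68 ppm HOCl: 2.68 / 0.4314 = 6.213 ppm.
FC to add: 6.213 − 0.7 = 5.513 mg/L as Cl₂.
Cl₂ equivalent: 5.513 mg/L × 358,000 L = 1974 g.
Product at 12.0% available Cl: 1974 / 0.12 = 16,450 g.
Volume: 16,450 g ÷ 1.14 g/mL = 14,430 mL.

14.4 L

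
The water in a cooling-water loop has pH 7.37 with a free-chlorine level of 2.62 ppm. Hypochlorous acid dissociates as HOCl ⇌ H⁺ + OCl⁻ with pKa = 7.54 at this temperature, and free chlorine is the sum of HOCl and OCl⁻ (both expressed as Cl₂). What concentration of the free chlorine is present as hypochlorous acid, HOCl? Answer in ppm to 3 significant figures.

[OCl⁻]/[HOCl] = 10^(pH − pKa) = 10^(7.37 − 7.54) = 10^-0.17 = 0.6761.
Fraction as HOCl = 1 / (1 + 0.6761) = 0.5966.
HOCl = 0.5966 × 2.62 ppm = 1.563 ppm.

1.56 ppm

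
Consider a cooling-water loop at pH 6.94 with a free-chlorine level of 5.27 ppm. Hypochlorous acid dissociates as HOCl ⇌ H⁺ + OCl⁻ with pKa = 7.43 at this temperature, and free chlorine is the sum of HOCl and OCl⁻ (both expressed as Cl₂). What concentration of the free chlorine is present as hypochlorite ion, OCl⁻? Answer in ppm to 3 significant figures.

1.29 ppm

[OCl⁻]/[HOCl] = 10^(pH − pKa) = 10^(6.94 − 7.43) = 10^-0.49 = 0.3236.
Fraction as HOCl = 1 / (1 + 0.3236) = 0.7555.
OCl⁻ = (1 − 0.7555) × 5.27 ppm = 1.288 ppm.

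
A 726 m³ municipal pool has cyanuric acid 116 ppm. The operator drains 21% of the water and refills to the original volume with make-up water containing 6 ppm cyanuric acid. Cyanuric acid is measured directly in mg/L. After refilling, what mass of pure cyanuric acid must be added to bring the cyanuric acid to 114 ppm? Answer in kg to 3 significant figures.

Volume: 726 m³ = 726,000 L.
After draining 21% and refilling: 116 × 0.79 + 6 × 0.21 = 92.9 ppm.
Deficit to target: 114 − 92.9 = 21.1 mg/L.
Mass: 21.1 mg/L × 726,000 L = 15,320 g cyanuric acid.

15.3 kg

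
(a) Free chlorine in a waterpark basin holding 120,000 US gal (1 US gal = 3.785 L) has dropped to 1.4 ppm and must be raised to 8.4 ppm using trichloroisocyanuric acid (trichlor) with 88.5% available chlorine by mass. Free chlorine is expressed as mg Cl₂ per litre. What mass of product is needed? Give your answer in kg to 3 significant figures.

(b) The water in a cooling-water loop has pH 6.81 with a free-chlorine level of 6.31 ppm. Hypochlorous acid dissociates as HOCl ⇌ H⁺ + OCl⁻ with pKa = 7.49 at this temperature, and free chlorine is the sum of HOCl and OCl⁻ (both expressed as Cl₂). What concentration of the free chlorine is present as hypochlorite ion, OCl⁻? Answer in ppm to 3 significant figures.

(a) 3.59 kg; (b) 1.09 ppm

(a) Volume: 120,000 US gal × 3.785 L/gal = 454,200 L.
(a) Chlorine deficit: 8.4 − 1.4 = 7 ppm = 7 mg/L as Cl₂.
(a) Cl₂ equivalent needed: 7 mg/L × 454,200 L = 3,179,000 mg = 3179 g.
(a) Product at 88.5% available chlorine: 3179 / 0.885 = 3593 g.

(b) [OCl⁻]/[HOCl] = 10^(pH − pKa) = 10^(6.81 − 7.49) = 10^-0.68 = 0.2089.
(b) Fraction as HOCl = 1 / (1 + 0.2089) = 0.8272.
(b) OCl⁻ = (1 − 0.8272) × 6.31 ppm = 1.091 ppm.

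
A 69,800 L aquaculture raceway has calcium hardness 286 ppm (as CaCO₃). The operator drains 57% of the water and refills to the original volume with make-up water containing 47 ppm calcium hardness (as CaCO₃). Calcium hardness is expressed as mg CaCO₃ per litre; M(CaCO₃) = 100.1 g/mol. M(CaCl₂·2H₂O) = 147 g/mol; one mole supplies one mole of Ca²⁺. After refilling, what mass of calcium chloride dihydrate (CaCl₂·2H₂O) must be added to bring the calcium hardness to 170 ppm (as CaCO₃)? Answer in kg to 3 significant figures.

2.07 kg

After draining 57% and refilling: 286 × 0.43 + 47 × 0.57 = 149.77 ppm.
Deficit to target: 170 − 149.77 = 20.23 mg/L.
As CaCO₃: 20.23 mg/L × 69,800 L = 1412 g; ÷ 100.1 = 14.11 mol Ca²⁺.
Mass: 14.11 × 147 = 2074 g.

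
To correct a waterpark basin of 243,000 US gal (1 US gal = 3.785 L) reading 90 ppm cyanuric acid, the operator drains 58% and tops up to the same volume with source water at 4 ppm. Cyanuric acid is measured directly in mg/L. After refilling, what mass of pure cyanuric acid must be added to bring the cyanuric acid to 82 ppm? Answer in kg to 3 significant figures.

38.5 kg

Volume: 243,000 US gal × 3.785 L/gal = 919,755 L.
After draining 58% and refilling: 90 × 0.42 + 4 × 0.58 = 40.12 ppm.
Deficit to target: 82 − 40.12 = 41.88 mg/L.
Mass: 41.88 mg/L × 919,755 L = 38,520 g cyanuric acid.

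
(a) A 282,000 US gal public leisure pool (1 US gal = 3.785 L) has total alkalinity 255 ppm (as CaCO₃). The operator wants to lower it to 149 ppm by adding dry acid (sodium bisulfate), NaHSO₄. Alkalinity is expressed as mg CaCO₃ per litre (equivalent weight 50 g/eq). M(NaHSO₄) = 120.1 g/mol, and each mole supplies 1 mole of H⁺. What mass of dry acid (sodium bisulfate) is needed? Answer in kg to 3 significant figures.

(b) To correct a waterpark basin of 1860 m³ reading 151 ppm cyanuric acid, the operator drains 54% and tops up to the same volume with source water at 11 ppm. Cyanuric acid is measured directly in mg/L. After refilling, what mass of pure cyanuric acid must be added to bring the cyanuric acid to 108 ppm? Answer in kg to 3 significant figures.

(a) Volume: 282,000 US gal × 3.785 L/gal = 1,067,370 L.
(a) Alkalinity to neutralize: (255 − 149) = 106 mg/L as CaCO₃ × 1,067,370 L = 113,100 g as CaCO₃.
(a) Equivalents of H⁺ required: 113,100 ÷ 50 g/eq = 2263 eq = 2263 mol NaHSO₄.
(a) Mass of NaHSO₄: 2263 × 120.1 = 271,800 g.

(b) Volume: 1860 m³ = 1,860,000 L.
(b) After draining 54% and refilling: 151 × 0.46 + 11 × 0.54 = 75.4 ppm.
(b) Deficit to target: 108 − 75.4 = 32.6 mg/L.
(b) Mass: 32.6 mg/L × 1,860,000 L = 60,640 g cyanuric acid.

(a) 272 kg; (b) 60.6 kg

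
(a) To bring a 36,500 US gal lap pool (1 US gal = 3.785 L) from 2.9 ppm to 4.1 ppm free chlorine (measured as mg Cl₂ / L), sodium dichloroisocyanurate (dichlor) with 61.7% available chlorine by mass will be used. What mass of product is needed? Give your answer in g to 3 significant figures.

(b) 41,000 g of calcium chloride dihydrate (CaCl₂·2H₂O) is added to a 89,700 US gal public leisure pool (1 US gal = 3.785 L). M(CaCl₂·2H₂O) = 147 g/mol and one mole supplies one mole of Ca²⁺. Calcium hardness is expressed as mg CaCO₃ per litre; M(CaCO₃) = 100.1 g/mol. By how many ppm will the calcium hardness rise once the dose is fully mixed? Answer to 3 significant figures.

(a) 269 g; (b) 82.2 ppm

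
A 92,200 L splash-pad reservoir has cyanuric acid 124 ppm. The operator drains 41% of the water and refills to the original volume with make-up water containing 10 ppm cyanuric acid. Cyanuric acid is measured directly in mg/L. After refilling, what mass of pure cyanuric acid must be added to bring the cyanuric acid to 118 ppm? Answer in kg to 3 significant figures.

3.76 kg

After draining 41% and refilling: 124 × 0.59 + 10 × 0.41 = 77.26 ppm.
Deficit to target: 118 − 77.26 = 40.74 mg/L.
Mass: 40.74 mg/L × 92,200 L = 3756 g cyanuric acid.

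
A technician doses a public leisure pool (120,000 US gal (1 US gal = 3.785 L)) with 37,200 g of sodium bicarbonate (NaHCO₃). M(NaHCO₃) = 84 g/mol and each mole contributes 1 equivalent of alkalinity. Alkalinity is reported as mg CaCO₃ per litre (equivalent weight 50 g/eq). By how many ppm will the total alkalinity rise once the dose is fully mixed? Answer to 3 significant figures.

48.8 ppm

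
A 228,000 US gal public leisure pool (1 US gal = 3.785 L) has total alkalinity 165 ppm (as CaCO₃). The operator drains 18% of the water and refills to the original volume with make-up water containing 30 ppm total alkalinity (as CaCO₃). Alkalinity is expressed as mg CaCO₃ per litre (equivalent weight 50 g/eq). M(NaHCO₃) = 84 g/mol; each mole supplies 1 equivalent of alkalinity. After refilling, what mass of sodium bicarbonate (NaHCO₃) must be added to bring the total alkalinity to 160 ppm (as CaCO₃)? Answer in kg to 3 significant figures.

28.0 kg

Volume: 228,000 US gal × 3.785 L/gal = 862,980 L.
After draining 18% and refilling: 165 × 0.82 + 30 × 0.18 = 140.7 ppm.
Deficit to target: 160 − 140.7 = 19.3 mg/L.
As CaCO₃: 19.3 mg/L × 862,980 L = 16,660 g; ÷ 50 g/eq ÷ 1 = 333.1 mol NaHCO₃.
Mass: 333.1 × 84 = 27,980 g.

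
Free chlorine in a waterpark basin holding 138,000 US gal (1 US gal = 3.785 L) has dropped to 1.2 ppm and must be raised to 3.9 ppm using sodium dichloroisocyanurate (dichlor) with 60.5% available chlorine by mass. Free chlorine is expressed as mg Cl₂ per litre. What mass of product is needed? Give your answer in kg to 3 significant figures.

Volume: 138,000 US gal × 3.785 L/gal = 522,330 L.
Chlorine deficit: 3.9 − 1.2 = 2.7 ppm = 2.7 mg/L as Cl₂.
Cl₂ equivalent needed: 2.7 mg/L × 522,330 L = 1,410,000 mg = 1410 g.
Product at 60.5% available chlorine: 1410 / 0.605 = 2331 g.

2.33 kg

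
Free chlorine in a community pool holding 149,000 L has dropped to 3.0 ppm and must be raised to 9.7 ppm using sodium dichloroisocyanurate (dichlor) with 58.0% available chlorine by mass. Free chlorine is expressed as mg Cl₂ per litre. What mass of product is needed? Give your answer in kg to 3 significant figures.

1.72 kg

Chlorine deficit: 9.7 − 3.0 = 6.7 ppm = 6.7 mg/L as Cl₂.
Cl₂ equivalent needed: 6.7 mg/L × 149,000 L = 998,300 mg = 998.3 g.
Product at 58.0% available chlorine: 998.3 / 0.58 = 1721 g.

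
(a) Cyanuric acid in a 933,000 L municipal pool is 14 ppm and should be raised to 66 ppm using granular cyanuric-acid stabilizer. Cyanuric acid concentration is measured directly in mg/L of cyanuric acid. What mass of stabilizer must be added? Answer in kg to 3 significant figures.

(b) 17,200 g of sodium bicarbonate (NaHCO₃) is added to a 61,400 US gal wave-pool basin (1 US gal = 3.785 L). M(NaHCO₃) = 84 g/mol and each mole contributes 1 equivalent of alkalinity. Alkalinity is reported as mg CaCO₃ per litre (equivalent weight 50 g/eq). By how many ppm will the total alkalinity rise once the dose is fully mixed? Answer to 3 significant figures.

(a) 48.5 kg; (b) 44.1 ppm

(a) CYA to add: (66 − 14) = 52 mg/L × 933,000 L = 48,520 g cyanuric acid.

(b) Volume: 61,400 US gal × 3.785 L/gal = 232,399 L.
(b) Moles of NaHCO₃: 17,200 g ÷ 84 g/mol = 204.8 mol → 204.8 eq of alkalinity.
(b) As CaCO₃: 204.8 eq × 50 g/eq = 10,240 g.
(b) Rise: 10,240 g / 232,399 L × 1000 = 44.05 mg/L.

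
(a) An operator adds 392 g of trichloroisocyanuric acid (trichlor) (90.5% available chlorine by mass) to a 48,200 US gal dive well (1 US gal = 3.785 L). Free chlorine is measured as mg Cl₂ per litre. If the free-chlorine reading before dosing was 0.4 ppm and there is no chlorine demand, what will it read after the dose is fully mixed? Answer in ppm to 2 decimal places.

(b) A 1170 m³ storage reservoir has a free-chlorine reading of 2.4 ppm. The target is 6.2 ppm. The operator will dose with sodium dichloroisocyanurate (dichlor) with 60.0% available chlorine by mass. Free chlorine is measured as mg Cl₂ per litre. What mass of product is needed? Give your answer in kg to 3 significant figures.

(a) Volume: 48,200 US gal × 3.785 L/gal = 182,437 L.
(a) Available chlorine delivered: 392 g × 0.905 = 354.8 g as Cl₂.
(a) Concentration rise: 354.8 g / 182,437 L = 1.945 mg/L = 1.94 ppm.
(a) Final FC: 0.4 + 1.94 = 2.34 ppm.

(b) Volume: 1170 m³ = 1,170,000 L.
(b) Chlorine deficit: 6.2 − 2.4 = 3.8 ppm = 3.8 mg/L as Cl₂.
(b) Cl₂ equivalent needed: 3.8 mg/L × 1,170,000 L = 4,446,000 mg = 4446 g.
(b) Product at 60.0% available chlorine: 4446 / 0.6 = 7410 g.

(a) 2.34 ppm; (b) 7.41 kg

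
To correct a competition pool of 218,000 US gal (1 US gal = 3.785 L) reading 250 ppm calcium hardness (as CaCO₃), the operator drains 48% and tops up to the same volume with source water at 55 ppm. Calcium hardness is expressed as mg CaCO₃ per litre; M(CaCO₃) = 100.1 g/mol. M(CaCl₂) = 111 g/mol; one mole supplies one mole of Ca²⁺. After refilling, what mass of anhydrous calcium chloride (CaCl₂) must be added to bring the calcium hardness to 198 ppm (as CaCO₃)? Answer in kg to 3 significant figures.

Volume: 218,000 US gal × 3.785 L/gal = 825,130 L.
After draining 48% and refilling: 250 × 0.52 + 55 × 0.48 = 156.4 ppm.
Deficit to target: 198 − 156.4 = 41.6 mg/L.
As CaCO₃: 41.6 mg/L × 825,130 L = 34,330 g; ÷ 100.1 = 342.9 mol Ca²⁺.
Mass: 342.9 × 111 = 38,060 g.

38.1 kg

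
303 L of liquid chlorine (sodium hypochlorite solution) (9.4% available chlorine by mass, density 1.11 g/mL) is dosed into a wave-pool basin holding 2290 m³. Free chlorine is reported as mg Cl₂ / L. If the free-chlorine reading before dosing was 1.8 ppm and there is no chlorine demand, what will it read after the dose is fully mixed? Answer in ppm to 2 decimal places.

15.61 ppm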